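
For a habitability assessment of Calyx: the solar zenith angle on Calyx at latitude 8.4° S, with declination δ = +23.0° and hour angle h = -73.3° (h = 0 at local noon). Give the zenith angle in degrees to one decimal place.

θ_z = 78.2°

cos θ_z = sin ϕ sin δ + cos ϕ cos δ cos h = -0.057079 + 0.261679 = 0.204600.
θ_z = arccos(0.204600) = 78.2°.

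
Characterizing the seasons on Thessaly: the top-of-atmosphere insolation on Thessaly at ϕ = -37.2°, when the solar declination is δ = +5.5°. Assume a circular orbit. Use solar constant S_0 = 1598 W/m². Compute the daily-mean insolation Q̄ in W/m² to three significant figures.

cos h₀ = −tan(-37.2°) tan(+5.500°) = 0.0731, h₀ = 1.4976 rad.
Bracket: h₀ sin ϕ sin δ + cos ϕ cos δ sin h₀ = 1.4976×-0.60460×0.09585 + 0.79653×0.99540×0.99733 = -0.086787 + 0.790749 = 0.703962.
Q̄ = (S_0/π) × [bracket] = (1598/π) × 0.703962 = 358.1 W/m².

Q̄ ≈ 358 W/m²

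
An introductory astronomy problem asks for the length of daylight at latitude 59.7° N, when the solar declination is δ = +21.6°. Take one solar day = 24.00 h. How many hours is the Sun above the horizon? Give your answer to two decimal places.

17.69 h

cos H₀ = −tan φ · tan δ = −tan(+59.7°) × tan(+21.600°) = -0.6775, so H₀ = 2.3152 rad = 132.65°.
Daylight = 2H₀/(2π) × 24.00 h = (2.3152/π) × 24.00 = 17.69 h.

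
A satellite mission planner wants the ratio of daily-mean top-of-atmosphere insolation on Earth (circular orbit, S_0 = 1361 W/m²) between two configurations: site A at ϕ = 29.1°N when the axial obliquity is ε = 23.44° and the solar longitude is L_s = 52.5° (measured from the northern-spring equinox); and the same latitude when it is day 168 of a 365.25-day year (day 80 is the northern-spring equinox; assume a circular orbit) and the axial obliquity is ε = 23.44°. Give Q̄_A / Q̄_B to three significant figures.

— Configuration A (ϕ=+29.1°):
Solar declination: sin δ = sin ε · sin L_s = sin 23.44° × sin 52.5° = 0.31559, so δ = +18.396°.
cos h₀ = −tan(+29.1°) tan(+18.396°) = -0.1851, h₀ = 1.7570 rad.
Bracket: h₀ sin ϕ sin δ + cos ϕ cos δ sin h₀ = 1.7570×0.48634×0.31559 + 0.87377×0.94890×0.98272 = 0.269671 + 0.814793 = 1.084464.
Q̄ = (S_0/π) × [bracket] = (1361/π) × 1.084464 = 469.81 W/m².
— Configuration B (ϕ=+29.1°):
Solar longitude: L_s = 360° × (168 − 80)/365.25 = 86.735°.
sin δ = sin 23.44° × sin 86.735° = 0.39714, so δ = +23.400°.
cos h₀ = −tan(+29.1°) tan(+23.400°) = -0.2409, h₀ = 1.8140 rad.
Bracket: h₀ sin ϕ sin δ + cos ϕ cos δ sin h₀ = 1.8140×0.48634×0.39714 + 0.87377×0.91776×0.97056 = 0.350365 + 0.778303 = 1.128668.
Q̄ = (S_0/π) × [bracket] = (1361/π) × 1.128668 = 488.96 W/m².
Ratio Q̄_A / Q̄_B = 469.81 / 488.96 = 0.9608.

Q̄_A / Q̄_B ≈ 0.961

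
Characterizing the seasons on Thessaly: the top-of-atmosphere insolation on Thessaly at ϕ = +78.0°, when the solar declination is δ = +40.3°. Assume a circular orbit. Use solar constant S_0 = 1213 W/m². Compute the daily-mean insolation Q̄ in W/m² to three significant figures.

cos h₀ = −tan(+78.0°) tan(+40.300°) = -3.9898 ≤ −1 ⇒ polar day, h₀ = π.
Bracket: h₀ sin ϕ sin δ + cos ϕ cos δ sin h₀ = 3.1416×0.97815×0.64679 + 0.20791×0.76267×0.00000 = 1.987557 + 0.000000 = 1.987557.
Q̄ = (S_0/π) × [bracket] = (1213/π) × 1.987557 = 767.4 W/m².

Q̄ ≈ 767 W/m²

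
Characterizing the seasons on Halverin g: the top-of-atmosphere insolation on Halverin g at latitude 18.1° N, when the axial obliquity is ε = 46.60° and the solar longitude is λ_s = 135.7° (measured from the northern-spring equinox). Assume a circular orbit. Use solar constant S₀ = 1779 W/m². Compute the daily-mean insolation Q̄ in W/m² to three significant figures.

Q̄ ≈ 613 W/m²

Solar declination: sin δ = sin ε · sin λ_s = sin 46.60° × sin 135.7° = 0.50745, so δ = +30.494°.
cos H₀ = −tan(+18.1°) tan(+30.494°) = -0.1925, H₀ = 1.7645 rad.
Bracket: H₀ sin φ sin δ + cos φ cos δ sin H₀ = 1.7645×0.31068×0.50745 + 0.95052×0.86168×0.98130 = 0.278181 + 0.803728 = 1.081909.
Q̄ = (S₀/π) × [bracket] = (1779/π) × 1.081909 = 612.7 W/m².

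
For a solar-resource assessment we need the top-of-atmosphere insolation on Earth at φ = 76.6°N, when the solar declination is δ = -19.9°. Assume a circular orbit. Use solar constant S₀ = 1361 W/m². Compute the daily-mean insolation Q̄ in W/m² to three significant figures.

Q̄ ≈ 0.00 W/m²

cos H₀ = −tan(+76.6°) tan(-19.900°) = 1.5195 ≥ 1 ⇒ polar night, H₀ = 0 and Q̄ = 0.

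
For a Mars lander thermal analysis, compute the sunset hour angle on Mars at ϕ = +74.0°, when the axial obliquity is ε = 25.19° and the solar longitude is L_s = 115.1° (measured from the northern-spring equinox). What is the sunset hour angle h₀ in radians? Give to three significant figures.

h₀ = 3.14 rad

Solar declination: sin δ = sin ε · sin L_s = sin 25.19° × sin 115.1° = 0.38543, so δ = +22.670°.
Sunrise equation: cos h₀ = −tan ϕ · tan δ = -1.4567 ≤ −1, so the Sun never sets (polar day) and h₀ = π.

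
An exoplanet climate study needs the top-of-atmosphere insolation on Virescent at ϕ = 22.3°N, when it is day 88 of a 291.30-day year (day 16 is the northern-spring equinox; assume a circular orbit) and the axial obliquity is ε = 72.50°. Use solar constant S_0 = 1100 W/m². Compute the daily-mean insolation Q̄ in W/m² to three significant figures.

Solar longitude: L_s = 360° × (88 − 16)/291.30 = 88.980°.
sin δ = sin 72.50° × sin 88.980° = 0.95357, so δ = +72.471°.
cos h₀ = −tan(+22.3°) tan(+72.471°) = -1.2985 ≤ −1 ⇒ polar day, h₀ = π.
Bracket: h₀ sin ϕ sin δ + cos ϕ cos δ sin h₀ = 3.1416×0.37946×0.95357 + 0.92521×0.30118×0.00000 = 1.136762 + 0.000000 = 1.136762.
Q̄ = (S_0/π) × [bracket] = (1100/π) × 1.136762 = 398.0 W/m².

Q̄ ≈ 398 W/m²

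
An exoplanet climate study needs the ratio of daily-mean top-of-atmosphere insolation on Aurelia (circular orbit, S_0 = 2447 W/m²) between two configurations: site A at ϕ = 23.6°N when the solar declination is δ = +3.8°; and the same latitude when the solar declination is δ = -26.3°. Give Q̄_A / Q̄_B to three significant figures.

— Configuration A (ϕ=+23.6°):
cos h₀ = −tan(+23.6°) tan(+3.800°) = -0.0290, h₀ = 1.5998 rad.
Bracket: h₀ sin ϕ sin δ + cos ϕ cos δ sin h₀ = 1.5998×0.40035×0.06627 + 0.91636×0.99780×0.99958 = 0.042445 + 0.913960 = 0.956405.
Q̄ = (S_0/π) × [bracket] = (2447/π) × 0.956405 = 744.95 W/m².
— Configuration B (ϕ=+23.6°):
cos h₀ = −tan(+23.6°) tan(-26.300°) = 0.2159, h₀ = 1.3532 rad.
Bracket: h₀ sin ϕ sin δ + cos ϕ cos δ sin h₀ = 1.3532×0.40035×-0.44307 + 0.91636×0.89649×0.97641 = -0.240035 + 0.802128 = 0.562093.
Q̄ = (S_0/π) × [bracket] = (2447/π) × 0.562093 = 437.82 W/m².
Ratio Q̄_A / Q̄_B = 744.95 / 437.82 = 1.701.

Q̄_A / Q̄_B ≈ 1.70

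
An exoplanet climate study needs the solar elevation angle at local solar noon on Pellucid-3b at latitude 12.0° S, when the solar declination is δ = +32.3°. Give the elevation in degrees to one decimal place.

45.7°

At local noon the hour angle is zero, so the zenith angle equals |φ − δ| = |-12.0° − (+32.300°)| = 44.300°.
Elevation = 90° − 44.300° = 45.7°.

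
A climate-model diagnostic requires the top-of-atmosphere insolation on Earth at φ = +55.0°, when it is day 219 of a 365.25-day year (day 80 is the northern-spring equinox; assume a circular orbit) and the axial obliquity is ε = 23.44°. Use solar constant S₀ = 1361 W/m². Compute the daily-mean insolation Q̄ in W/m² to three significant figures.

Solar longitude: λ_s = 360° × (219 − 80)/365.25 = 137.002°.
sin δ = sin 23.44° × sin 137.002° = 0.27128, so δ = +15.740°.
cos H₀ = −tan(+55.0°) tan(+15.740°) = -0.4025, H₀ = 1.9851 rad.
Bracket: H₀ sin φ sin δ + cos φ cos δ sin H₀ = 1.9851×0.81915×0.27128 + 0.57358×0.96250×0.91541 = 0.441127 + 0.505371 = 0.946498.
Q̄ = (S₀/π) × [bracket] = (1361/π) × 0.946498 = 410.0 W/m².

Q̄ ≈ 410 W/m²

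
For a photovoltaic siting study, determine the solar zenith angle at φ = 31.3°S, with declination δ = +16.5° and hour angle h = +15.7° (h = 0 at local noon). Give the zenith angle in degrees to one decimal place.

θ_z = 50.1°

cos θ_z = sin φ sin δ + cos φ cos δ cos h = -0.147551 + 0.788706 = 0.641155.
θ_z = arccos(0.641155) = 50.1°.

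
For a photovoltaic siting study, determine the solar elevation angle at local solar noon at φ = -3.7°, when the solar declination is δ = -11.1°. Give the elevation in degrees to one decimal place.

At local noon the hour angle is zero, so the zenith angle equals |φ − δ| = |-3.7° − (-11.100°)| = 7.400°.
Elevation = 90° − 7.400° = 82.6°.

82.6°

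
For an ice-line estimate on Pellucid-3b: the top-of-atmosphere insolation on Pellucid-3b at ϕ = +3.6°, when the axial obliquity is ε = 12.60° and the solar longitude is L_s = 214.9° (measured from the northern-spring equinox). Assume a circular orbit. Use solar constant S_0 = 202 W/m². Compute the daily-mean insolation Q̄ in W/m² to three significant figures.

Solar declination: sin δ = sin ε · sin L_s = sin 12.60° × sin 214.9° = -0.12481, so δ = -7.170°.
cos h₀ = −tan(+3.6°) tan(-7.170°) = 0.0079, h₀ = 1.5629 rad.
Bracket: h₀ sin ϕ sin δ + cos ϕ cos δ sin h₀ = 1.5629×0.06279×-0.12481 + 0.99803×0.99218×0.99997 = -0.012248 + 0.990196 = 0.977948.
Q̄ = (S_0/π) × [bracket] = (202/π) × 0.977948 = 62.88 W/m².

Q̄ ≈ 62.9 W/m²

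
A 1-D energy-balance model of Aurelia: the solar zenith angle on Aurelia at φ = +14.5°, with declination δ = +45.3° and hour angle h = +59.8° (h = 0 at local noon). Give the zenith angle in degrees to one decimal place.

θ_z = 58.6°

cos θ_z = sin φ sin δ + cos φ cos δ cos h = 0.177970 + 0.342552 = 0.520522.
θ_z = arccos(0.520522) = 58.6°.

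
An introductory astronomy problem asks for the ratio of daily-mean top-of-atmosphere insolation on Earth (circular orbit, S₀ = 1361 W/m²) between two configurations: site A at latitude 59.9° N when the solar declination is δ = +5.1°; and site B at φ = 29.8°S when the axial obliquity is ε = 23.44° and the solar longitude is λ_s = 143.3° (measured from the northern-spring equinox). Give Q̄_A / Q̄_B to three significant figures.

— Configuration A (φ=+59.9°):
cos H₀ = −tan(+59.9°) tan(+5.100°) = -0.1540, H₀ = 1.7254 rad.
Bracket: H₀ sin φ sin δ + cos φ cos δ sin H₀ = 1.7254×0.86515×0.08889 + 0.50151×0.99604×0.98808 = 0.132689 + 0.493570 = 0.626259.
Q̄ = (S₀/π) × [bracket] = (1361/π) × 0.626259 = 271.31 W/m².
— Configuration B (φ=-29.8°):
Solar declination: sin δ = sin ε · sin λ_s = sin 23.44° × sin 143.3° = 0.23773, so δ = +13.753°.
cos H₀ = −tan(-29.8°) tan(+13.753°) = 0.1402, H₀ = 1.4302 rad.
Bracket: H₀ sin φ sin δ + cos φ cos δ sin H₀ = 1.4302×-0.49697×0.23773 + 0.86777×0.97133×0.99013 = -0.168971 + 0.834572 = 0.665601.
Q̄ = (S₀/π) × [bracket] = (1361/π) × 0.665601 = 288.35 W/m².
Ratio Q̄_A / Q̄_B = 271.31 / 288.35 = 0.9409.

Q̄_A / Q̄_B ≈ 0.941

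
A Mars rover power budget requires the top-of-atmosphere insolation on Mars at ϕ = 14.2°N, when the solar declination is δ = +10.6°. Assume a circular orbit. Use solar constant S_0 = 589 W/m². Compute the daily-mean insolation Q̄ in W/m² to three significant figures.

Q̄ ≈ 192 W/m²

cos h₀ = −tan(+14.2°) tan(+10.600°) = -0.0474, h₀ = 1.6182 rad.
Bracket: h₀ sin ϕ sin δ + cos ϕ cos δ sin h₀ = 1.6182×0.24531×0.18395 + 0.96945×0.98294×0.99888 = 0.073021 + 0.951844 = 1.024865.
Q̄ = (S_0/π) × [bracket] = (589/π) × 1.024865 = 192.1 W/m².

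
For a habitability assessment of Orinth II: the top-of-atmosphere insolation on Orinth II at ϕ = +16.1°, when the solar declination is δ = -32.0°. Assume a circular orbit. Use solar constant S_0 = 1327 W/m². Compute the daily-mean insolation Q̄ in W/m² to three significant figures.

cos h₀ = −tan(+16.1°) tan(-32.000°) = 0.1804, h₀ = 1.3894 rad.
Bracket: h₀ sin ϕ sin δ + cos ϕ cos δ sin h₀ = 1.3894×0.27731×-0.52992 + 0.96078×0.84805×0.98360 = -0.204175 + 0.801427 = 0.597252.
Q̄ = (S_0/π) × [bracket] = (1327/π) × 0.597252 = 252.3 W/m².

Q̄ ≈ 252 W/m²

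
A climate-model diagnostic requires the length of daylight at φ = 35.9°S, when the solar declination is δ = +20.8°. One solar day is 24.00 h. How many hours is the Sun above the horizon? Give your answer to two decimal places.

9.87 h

cos H₀ = −tan φ · tan δ = −tan(-35.9°) × tan(+20.800°) = 0.2750, so H₀ = 1.2922 rad = 74.04°.
Daylight = 2H₀/(2π) × 24.00 h = (1.2922/π) × 24.00 = 9.87 h.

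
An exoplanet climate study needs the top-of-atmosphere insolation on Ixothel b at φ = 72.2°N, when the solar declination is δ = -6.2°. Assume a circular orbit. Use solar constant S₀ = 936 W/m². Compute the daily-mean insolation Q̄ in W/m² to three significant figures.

cos H₀ = −tan(+72.2°) tan(-6.200°) = 0.3384, H₀ = 1.2256 rad.
Bracket: H₀ sin φ sin δ + cos φ cos δ sin H₀ = 1.2256×0.95213×-0.10800 + 0.30570×0.99415×0.94102 = -0.126028 + 0.285987 = 0.159959.
Q̄ = (S₀/π) × [bracket] = (936/π) × 0.159959 = 47.66 W/m².

Q̄ ≈ 47.7 W/m²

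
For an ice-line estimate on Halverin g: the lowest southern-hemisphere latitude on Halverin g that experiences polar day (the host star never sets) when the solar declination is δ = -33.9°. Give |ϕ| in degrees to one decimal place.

|ϕ| = 56.1°

Polar day requires cos h₀ = −tan ϕ tan δ ≤ −1, i.e. tan ϕ tan δ ≥ 1.
The boundary is |tan ϕ| · |tan δ| = 1, so |ϕ| = 90° − |δ| = 90° − 33.9° = 56.1° in the southern hemisphere.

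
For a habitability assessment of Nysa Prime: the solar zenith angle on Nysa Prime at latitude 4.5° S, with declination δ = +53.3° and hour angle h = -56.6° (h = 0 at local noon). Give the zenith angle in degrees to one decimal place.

θ_z = 74.6°

cos θ_z = sin φ sin δ + cos φ cos δ cos h = -0.062907 + 0.327967 = 0.265060.
θ_z = arccos(0.265060) = 74.6°.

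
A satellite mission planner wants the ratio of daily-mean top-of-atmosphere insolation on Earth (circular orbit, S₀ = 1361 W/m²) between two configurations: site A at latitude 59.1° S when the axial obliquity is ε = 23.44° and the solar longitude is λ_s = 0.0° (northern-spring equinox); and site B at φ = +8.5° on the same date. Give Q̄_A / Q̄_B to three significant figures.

Q̄_A / Q̄_B ≈ 0.519

— Configuration A (φ=-59.1°):
Solar declination: sin δ = sin ε · sin λ_s = sin 23.44° × sin 0.0° = 0.00000, so δ = +0.000°.
cos H₀ = −tan(-59.1°) tan(+0.000°) = 0.0000, H₀ = 1.5708 rad.
Bracket: H₀ sin φ sin δ + cos φ cos δ sin H₀ = 1.5708×-0.85806×0.00000 + 0.51354×1.00000×1.00000 = -0.000000 + 0.513540 = 0.513540.
Q̄ = (S₀/π) × [bracket] = (1361/π) × 0.513540 = 222.48 W/m².
— Configuration B (φ=+8.5°):
cos H₀ = −tan(+8.5°) tan(+0.000°) = -0.0000, H₀ = 1.5708 rad.
Bracket: H₀ sin φ sin δ + cos φ cos δ sin H₀ = 1.5708×0.14781×0.00000 + 0.98902×1.00000×1.00000 = 0.000000 + 0.989020 = 0.989020.
Q̄ = (S₀/π) × [bracket] = (1361/π) × 0.989020 = 428.46 W/m².
Ratio Q̄_A / Q̄_B = 222.48 / 428.46 = 0.5193.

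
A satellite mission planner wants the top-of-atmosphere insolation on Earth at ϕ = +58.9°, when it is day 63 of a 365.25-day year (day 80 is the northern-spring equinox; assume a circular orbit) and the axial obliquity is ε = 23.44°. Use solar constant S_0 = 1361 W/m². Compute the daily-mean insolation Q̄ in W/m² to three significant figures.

Q̄ ≈ 160 W/m²

Solar longitude: L_s = 360° × (63 − 80)/365.25 = -16.756°, i.e. -16.756° + 360° = 343.244°.
sin δ = sin 23.44° × sin 343.244° = -0.11468, so δ = -6.585°.
cos h₀ = −tan(+58.9°) tan(-6.585°) = 0.1914, h₀ = 1.3782 rad.
Bracket: h₀ sin ϕ sin δ + cos ϕ cos δ sin h₀ = 1.3782×0.85627×-0.11468 + 0.51653×0.99340×0.98152 = -0.135335 + 0.503638 = 0.368303.
Q̄ = (S_0/π) × [bracket] = (1361/π) × 0.368303 = 159.6 W/m².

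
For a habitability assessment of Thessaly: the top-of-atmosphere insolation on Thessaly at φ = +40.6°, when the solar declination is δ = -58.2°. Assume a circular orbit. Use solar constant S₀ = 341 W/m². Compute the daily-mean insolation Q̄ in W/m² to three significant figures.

cos H₀ = −tan(+40.6°) tan(-58.200°) = 1.3824 ≥ 1 ⇒ polar night, H₀ = 0 and Q̄ = 0.

Q̄ ≈ 0.00 W/m²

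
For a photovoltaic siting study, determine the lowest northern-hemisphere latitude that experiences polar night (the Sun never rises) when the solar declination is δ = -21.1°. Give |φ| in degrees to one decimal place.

|φ| = 68.9°

Polar night requires cos H₀ = −tan φ tan δ ≥ 1, i.e. tan φ tan δ ≤ −1.
The boundary is |tan φ| · |tan δ| = 1, so |φ| = 90° − |δ| = 90° − 21.1° = 68.9° in the northern hemisphere.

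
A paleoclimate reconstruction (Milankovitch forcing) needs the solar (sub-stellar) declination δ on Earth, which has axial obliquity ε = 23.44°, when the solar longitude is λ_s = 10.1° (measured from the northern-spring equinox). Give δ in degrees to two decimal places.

δ = +4.00°

sin δ = sin ε · sin λ_s = sin 23.44° × sin 10.1° = 0.069759.
δ = arcsin(0.069759) = +4.00°.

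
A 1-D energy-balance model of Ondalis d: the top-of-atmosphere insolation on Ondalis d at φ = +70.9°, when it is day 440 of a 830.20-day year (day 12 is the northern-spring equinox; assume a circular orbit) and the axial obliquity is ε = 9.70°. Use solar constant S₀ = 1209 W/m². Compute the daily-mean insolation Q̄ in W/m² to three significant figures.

Solar longitude: λ_s = 360° × (440 − 12)/830.20 = 185.594°.
sin δ = sin 9.70° × sin 185.594° = -0.01642, so δ = -0.941°.
cos H₀ = −tan(+70.9°) tan(-0.941°) = 0.0474, H₀ = 1.5233 rad.
Bracket: H₀ sin φ sin δ + cos φ cos δ sin H₀ = 1.5233×0.94495×-0.01642 + 0.32722×0.99987×0.99887 = -0.023636 + 0.326808 = 0.303172.
Q̄ = (S₀/π) × [bracket] = (1209/π) × 0.303172 = 116.7 W/m².

Q̄ ≈ 117 W/m²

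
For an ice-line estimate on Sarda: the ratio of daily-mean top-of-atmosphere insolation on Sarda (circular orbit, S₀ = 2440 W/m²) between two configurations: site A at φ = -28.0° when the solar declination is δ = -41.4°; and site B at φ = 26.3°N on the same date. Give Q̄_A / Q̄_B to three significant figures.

— Configuration A (φ=-28.0°):
cos H₀ = −tan(-28.0°) tan(-41.400°) = -0.4688, H₀ = 2.0587 rad.
Bracket: H₀ sin φ sin δ + cos φ cos δ sin H₀ = 2.0587×-0.46947×-0.66131 + 0.88295×0.75011×0.88332 = 0.639155 + 0.585031 = 1.224186.
Q̄ = (S₀/π) × [bracket] = (2440/π) × 1.224186 = 950.80 W/m².
— Configuration B (φ=+26.3°):
cos H₀ = −tan(+26.3°) tan(-41.400°) = 0.4357, H₀ = 1.1200 rad.
Bracket: H₀ sin φ sin δ + cos φ cos δ sin H₀ = 1.1200×0.44307×-0.66131 + 0.89649×0.75011×0.90008 = -0.328167 + 0.605273 = 0.277106.
Q̄ = (S₀/π) × [bracket] = (2440/π) × 0.277106 = 215.22 W/m².
Ratio Q̄_A / Q̄_B = 950.80 / 215.22 = 4.418.

Q̄_A / Q̄_B ≈ 4.42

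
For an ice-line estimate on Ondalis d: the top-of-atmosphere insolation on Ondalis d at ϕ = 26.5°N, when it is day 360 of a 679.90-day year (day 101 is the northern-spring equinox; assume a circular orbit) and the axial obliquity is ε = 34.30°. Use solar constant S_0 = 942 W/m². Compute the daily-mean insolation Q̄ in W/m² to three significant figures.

Solar longitude: L_s = 360° × (360 − 101)/679.90 = 137.138°.
sin δ = sin 34.30° × sin 137.138° = 0.38333, so δ = +22.540°.
cos h₀ = −tan(+26.5°) tan(+22.540°) = -0.2069, h₀ = 1.7792 rad.
Bracket: h₀ sin ϕ sin δ + cos ϕ cos δ sin h₀ = 1.7792×0.44620×0.38333 + 0.89493×0.92361×0.97836 = 0.304318 + 0.808679 = 1.112997.
Q̄ = (S_0/π) × [bracket] = (942/π) × 1.112997 = 333.7 W/m².

Q̄ ≈ 334 W/m²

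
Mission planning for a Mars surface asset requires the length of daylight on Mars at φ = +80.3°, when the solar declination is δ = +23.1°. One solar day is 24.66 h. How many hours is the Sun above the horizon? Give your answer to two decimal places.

24.66 h

Sunrise equation: cos H₀ = −tan φ · tan δ = -2.4953 ≤ −1, so the Sun never sets (polar day) and H₀ = π.
Daylight = 2H₀/(2π) × 24.66 h = (3.1416/π) × 24.66 = 24.66 h.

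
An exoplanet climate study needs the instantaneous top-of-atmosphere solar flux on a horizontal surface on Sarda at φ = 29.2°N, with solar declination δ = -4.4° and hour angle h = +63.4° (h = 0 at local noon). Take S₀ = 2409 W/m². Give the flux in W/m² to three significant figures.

cos θ_z = sin φ sin δ + cos φ cos δ cos h = -0.037428 + 0.389707 = 0.352279.
Flux = S₀ · cos θ_z = 2409 × 0.352279 = 848.6 W/m².

849 W/m²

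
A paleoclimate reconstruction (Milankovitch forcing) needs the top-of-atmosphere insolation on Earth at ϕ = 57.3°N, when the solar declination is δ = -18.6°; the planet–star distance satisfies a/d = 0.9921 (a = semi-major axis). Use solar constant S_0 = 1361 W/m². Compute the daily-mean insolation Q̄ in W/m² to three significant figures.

Q̄ ≈ 69.3 W/m²

cos h₀ = −tan(+57.3°) tan(-18.600°) = 0.5242, h₀ = 1.0190 rad.
Bracket: h₀ sin ϕ sin δ + cos ϕ cos δ sin h₀ = 1.0190×0.84151×-0.31896 + 0.54024×0.94777×0.85159 = -0.273508 + 0.436034 = 0.162526.
Inverse-square distance factor (a/d)² = 0.9921² = 0.984262.
Q̄ = (S_0/π) × 0.984262 × [bracket] = (1361/π) × 0.984262 × 0.162526 = 69.30 W/m².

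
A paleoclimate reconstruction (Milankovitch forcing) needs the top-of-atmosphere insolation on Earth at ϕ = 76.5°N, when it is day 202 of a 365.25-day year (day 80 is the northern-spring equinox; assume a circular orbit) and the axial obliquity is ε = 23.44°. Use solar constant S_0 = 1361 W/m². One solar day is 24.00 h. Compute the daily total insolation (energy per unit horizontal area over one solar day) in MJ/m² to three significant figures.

Solar longitude: L_s = 360° × (202 − 80)/365.25 = 120.246°.
sin δ = sin 23.44° × sin 120.246° = 0.34364, so δ = +20.099°.
cos h₀ = −tan(+76.5°) tan(+20.099°) = -1.5242 ≤ −1 ⇒ polar day, h₀ = π.
Bracket: h₀ sin ϕ sin δ + cos ϕ cos δ sin h₀ = 3.1416×0.97237×0.34364 + 0.23345×0.93910×0.00000 = 1.049751 + 0.000000 = 1.049751.
Q̄ = (S_0/π) × [bracket] = (1361/π) × 1.049751 = 454.77 W/m².
Daily total = Q̄ × 24.00 h × 3600 s/h = 454.77 × 24.00 × 3600 / 10⁶ = 39.29 MJ/m².

39.3 MJ/m²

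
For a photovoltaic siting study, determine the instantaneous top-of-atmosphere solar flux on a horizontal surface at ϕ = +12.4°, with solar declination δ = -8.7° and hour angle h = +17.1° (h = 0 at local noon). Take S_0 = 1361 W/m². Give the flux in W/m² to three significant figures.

1.21e+03 W/m²

cos θ_z = sin ϕ sin δ + cos ϕ cos δ cos h = -0.032481 + 0.922756 = 0.890275.
Flux = S_0 · cos θ_z = 1361 × 0.890275 = 1212 W/m².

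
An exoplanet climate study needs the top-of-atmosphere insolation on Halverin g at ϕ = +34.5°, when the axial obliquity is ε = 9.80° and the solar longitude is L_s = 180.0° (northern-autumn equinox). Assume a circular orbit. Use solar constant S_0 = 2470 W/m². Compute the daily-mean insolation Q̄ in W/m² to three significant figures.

Solar declination: sin δ = sin ε · sin L_s = sin 9.80° × sin 180.0° = 0.00000, so δ = +0.000°.
cos h₀ = −tan(+34.5°) tan(+0.000°) = -0.0000, h₀ = 1.5708 rad.
Bracket: h₀ sin ϕ sin δ + cos ϕ cos δ sin h₀ = 1.5708×0.56641×0.00000 + 0.82413×1.00000×1.00000 = 0.000000 + 0.824130 = 0.824130.
Q̄ = (S_0/π) × [bracket] = (2470/π) × 0.824130 = 648.0 W/m².

Q̄ ≈ 648 W/m²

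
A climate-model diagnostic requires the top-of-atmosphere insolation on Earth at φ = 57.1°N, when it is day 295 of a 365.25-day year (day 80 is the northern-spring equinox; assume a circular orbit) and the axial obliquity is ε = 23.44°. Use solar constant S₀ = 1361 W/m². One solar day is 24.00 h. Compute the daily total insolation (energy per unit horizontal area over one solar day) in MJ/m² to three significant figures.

10.6 MJ/m²

Solar longitude: λ_s = 360° × (295 − 80)/365.25 = 211.910°.
sin δ = sin 23.44° × sin 211.910° = -0.21026, so δ = -12.138°.
cos H₀ = −tan(+57.1°) tan(-12.138°) = 0.3325, H₀ = 1.2319 rad.
Bracket: H₀ sin φ sin δ + cos φ cos δ sin H₀ = 1.2319×0.83962×-0.21026 + 0.54317×0.97764×0.94312 = -0.217478 + 0.500820 = 0.283342.
Q̄ = (S₀/π) × [bracket] = (1361/π) × 0.283342 = 122.75 W/m².
Daily total = Q̄ × 24.00 h × 3600 s/h = 122.75 × 24.00 × 3600 / 10⁶ = 10.61 MJ/m².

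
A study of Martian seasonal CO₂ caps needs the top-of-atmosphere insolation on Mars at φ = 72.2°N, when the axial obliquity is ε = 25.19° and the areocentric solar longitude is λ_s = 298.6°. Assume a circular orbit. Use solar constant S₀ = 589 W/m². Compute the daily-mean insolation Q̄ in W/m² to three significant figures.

Q̄ ≈ 0.00 W/m²

sin δ = sin 25.19° × sin 298.6° = -0.37369, so δ = -21.943°.
cos H₀ = −tan(+72.2°) tan(-21.943°) = 1.2548 ≥ 1 ⇒ polar night, H₀ = 0 and Q̄ = 0.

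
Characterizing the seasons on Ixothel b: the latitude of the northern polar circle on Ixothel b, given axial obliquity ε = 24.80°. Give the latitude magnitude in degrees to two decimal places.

65.20°

The polar circle is the lowest latitude that experiences at least one full rotation of continuous daylight at the northern-summer solstice; it lies at |φ| = 90° − ε = 90° − 24.80° = 65.20°.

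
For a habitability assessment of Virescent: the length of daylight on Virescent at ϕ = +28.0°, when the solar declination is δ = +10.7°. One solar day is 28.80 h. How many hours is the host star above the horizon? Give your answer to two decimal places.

cos h₀ = −tan ϕ · tan δ = −tan(+28.0°) × tan(+10.700°) = -0.1005, so h₀ = 1.6714 rad = 95.77°.
Daylight = 2h₀/(2π) × 28.80 h = (1.6714/π) × 28.80 = 15.32 h.

15.32 h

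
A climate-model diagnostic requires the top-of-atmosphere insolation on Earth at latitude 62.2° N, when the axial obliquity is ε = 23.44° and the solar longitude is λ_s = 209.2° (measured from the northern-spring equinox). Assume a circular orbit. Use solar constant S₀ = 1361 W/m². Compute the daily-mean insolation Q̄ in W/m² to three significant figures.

Solar declination: sin δ = sin ε · sin λ_s = sin 23.44° × sin 209.2° = -0.19406, so δ = -11.190°.
cos H₀ = −tan(+62.2°) tan(-11.190°) = 0.3752, H₀ = 1.1862 rad.
Bracket: H₀ sin φ sin δ + cos φ cos δ sin H₀ = 1.1862×0.88458×-0.19406 + 0.46639×0.98099×0.92694 = -0.203625 + 0.424097 = 0.220472.
Q̄ = (S₀/π) × [bracket] = (1361/π) × 0.220472 = 95.51 W/m².

Q̄ ≈ 95.5 W/m²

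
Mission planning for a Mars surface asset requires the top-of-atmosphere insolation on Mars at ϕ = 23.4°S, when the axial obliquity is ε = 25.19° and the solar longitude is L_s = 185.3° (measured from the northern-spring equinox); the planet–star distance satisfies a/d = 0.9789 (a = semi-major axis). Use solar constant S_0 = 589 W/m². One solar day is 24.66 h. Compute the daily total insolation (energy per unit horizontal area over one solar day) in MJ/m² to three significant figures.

15.0 MJ/m²

Solar declination: sin δ = sin ε · sin L_s = sin 25.19° × sin 185.3° = -0.03931, so δ = -2.253°.
cos h₀ = −tan(-23.4°) tan(-2.253°) = -0.0170, h₀ = 1.5878 rad.
Bracket: h₀ sin ϕ sin δ + cos ϕ cos δ sin h₀ = 1.5878×-0.39715×-0.03931 + 0.91775×0.99923×0.99986 = 0.024789 + 0.916915 = 0.941704.
Inverse-square distance factor (a/d)² = 0.9789² = 0.958245.
Q̄ = (S_0/π) × 0.958245 × [bracket] = (589/π) × 0.958245 × 0.941704 = 169.18 W/m².
Daily total = Q̄ × 24.66 h × 3600 s/h = 169.18 × 24.66 × 3600 / 10⁶ = 15.02 MJ/m².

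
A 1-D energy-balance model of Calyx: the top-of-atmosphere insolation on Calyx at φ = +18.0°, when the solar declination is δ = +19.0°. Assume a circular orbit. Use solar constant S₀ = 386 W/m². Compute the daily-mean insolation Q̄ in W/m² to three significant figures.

Q̄ ≈ 131 W/m²

cos H₀ = −tan(+18.0°) tan(+19.000°) = -0.1119, H₀ = 1.6829 rad.
Bracket: H₀ sin φ sin δ + cos φ cos δ sin H₀ = 1.6829×0.30902×0.32557 + 0.95106×0.94552×0.99372 = 0.169313 + 0.893599 = 1.062912.
Q̄ = (S₀/π) × [bracket] = (386/π) × 1.062912 = 130.6 W/m².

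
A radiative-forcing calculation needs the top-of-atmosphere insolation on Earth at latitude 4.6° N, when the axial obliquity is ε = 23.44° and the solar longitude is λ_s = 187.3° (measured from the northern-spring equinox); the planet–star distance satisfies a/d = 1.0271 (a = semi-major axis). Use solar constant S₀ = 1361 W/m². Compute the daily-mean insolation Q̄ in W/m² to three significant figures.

Solar declination: sin δ = sin ε · sin λ_s = sin 23.44° × sin 187.3° = -0.05054, so δ = -2.897°.
cos H₀ = −tan(+4.6°) tan(-2.897°) = 0.0041, H₀ = 1.5667 rad.
Bracket: H₀ sin φ sin δ + cos φ cos δ sin H₀ = 1.5667×0.08020×-0.05054 + 0.99678×0.99872×0.99999 = -0.006350 + 0.995494 = 0.989144.
Inverse-square distance factor (a/d)² = 1.0271² = 1.054934.
Q̄ = (S₀/π) × 1.054934 × [bracket] = (1361/π) × 1.054934 × 0.989144 = 452.1 W/m².

Q̄ ≈ 452 W/m²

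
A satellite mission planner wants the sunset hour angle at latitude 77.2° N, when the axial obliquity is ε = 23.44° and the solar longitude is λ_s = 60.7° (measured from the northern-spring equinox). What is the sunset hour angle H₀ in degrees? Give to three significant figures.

Solar declination: sin δ = sin ε · sin λ_s = sin 23.44° × sin 60.7° = 0.34690, so δ = +20.298°.
Sunrise equation: cos H₀ = −tan φ · tan δ = -1.6280 ≤ −1, so the Sun never sets (polar day) and H₀ = π.

H₀ = 180°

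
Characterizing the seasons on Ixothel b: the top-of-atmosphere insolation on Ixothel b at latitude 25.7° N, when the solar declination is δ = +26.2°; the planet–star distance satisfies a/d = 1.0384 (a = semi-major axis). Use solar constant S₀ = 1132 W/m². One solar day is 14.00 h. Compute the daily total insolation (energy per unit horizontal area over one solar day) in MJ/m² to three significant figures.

cos H₀ = −tan(+25.7°) tan(+26.200°) = -0.2368, H₀ = 1.8099 rad.
Bracket: H₀ sin φ sin δ + cos φ cos δ sin H₀ = 1.8099×0.43366×0.44151 + 0.90108×0.89726×0.97156 = 0.346533 + 0.785509 = 1.132042.
Inverse-square distance factor (a/d)² = 1.0384² = 1.078275.
Q̄ = (S₀/π) × 1.078275 × [bracket] = (1132/π) × 1.078275 × 1.132042 = 439.83 W/m².
Daily total = Q̄ × 14.00 h × 3600 s/h = 439.83 × 14.00 × 3600 / 10⁶ = 22.17 MJ/m².

22.2 MJ/m²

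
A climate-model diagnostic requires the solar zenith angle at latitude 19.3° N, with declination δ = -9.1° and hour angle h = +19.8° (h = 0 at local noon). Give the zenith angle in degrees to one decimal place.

θ_z = 34.5°

cos θ_z = sin φ sin δ + cos φ cos δ cos h = -0.052274 + 0.876828 = 0.824554.
θ_z = arccos(0.824554) = 34.5°.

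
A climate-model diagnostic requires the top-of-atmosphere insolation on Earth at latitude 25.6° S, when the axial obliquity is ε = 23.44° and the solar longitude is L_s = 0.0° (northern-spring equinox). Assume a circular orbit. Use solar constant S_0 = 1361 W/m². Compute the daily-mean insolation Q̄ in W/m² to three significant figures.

Solar declination: sin δ = sin ε · sin L_s = sin 23.44° × sin 0.0° = 0.00000, so δ = +0.000°.
cos h₀ = −tan(-25.6°) tan(+0.000°) = 0.0000, h₀ = 1.5708 rad.
Bracket: h₀ sin ϕ sin δ + cos ϕ cos δ sin h₀ = 1.5708×-0.43209×0.00000 + 0.90183×1.00000×1.00000 = -0.000000 + 0.901830 = 0.901830.
Q̄ = (S_0/π) × [bracket] = (1361/π) × 0.901830 = 390.7 W/m².

Q̄ ≈ 391 W/m²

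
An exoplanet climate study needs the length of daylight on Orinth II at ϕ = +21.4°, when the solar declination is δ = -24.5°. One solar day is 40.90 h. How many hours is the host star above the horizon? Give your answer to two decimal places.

cos h₀ = −tan ϕ · tan δ = −tan(+21.4°) × tan(-24.500°) = 0.1786, so h₀ = 1.3912 rad = 79.71°.
Daylight = 2h₀/(2π) × 40.90 h = (1.3912/π) × 40.90 = 18.11 h.

18.11 h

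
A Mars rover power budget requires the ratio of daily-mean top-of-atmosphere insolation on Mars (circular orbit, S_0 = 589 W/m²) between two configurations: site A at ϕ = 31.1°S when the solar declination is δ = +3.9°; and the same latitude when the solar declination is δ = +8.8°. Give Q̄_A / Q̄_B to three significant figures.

Q̄_A / Q̄_B ≈ 1.10

— Configuration A (ϕ=-31.1°):
cos h₀ = −tan(-31.1°) tan(+3.900°) = 0.0411, h₀ = 1.5297 rad.
Bracket: h₀ sin ϕ sin δ + cos ϕ cos δ sin h₀ = 1.5297×-0.51653×0.06802 + 0.85627×0.99768×0.99915 = -0.053745 + 0.853557 = 0.799812.
Q̄ = (S_0/π) × [bracket] = (589/π) × 0.799812 = 149.95 W/m².
— Configuration B (ϕ=-31.1°):
cos h₀ = −tan(-31.1°) tan(+8.800°) = 0.0934, h₀ = 1.4773 rad.
Bracket: h₀ sin ϕ sin δ + cos ϕ cos δ sin h₀ = 1.4773×-0.51653×0.15299 + 0.85627×0.98823×0.99563 = -0.116742 + 0.842494 = 0.725752.
Q̄ = (S_0/π) × [bracket] = (589/π) × 0.725752 = 136.07 W/m².
Ratio Q̄_A / Q̄_B = 149.95 / 136.07 = 1.102.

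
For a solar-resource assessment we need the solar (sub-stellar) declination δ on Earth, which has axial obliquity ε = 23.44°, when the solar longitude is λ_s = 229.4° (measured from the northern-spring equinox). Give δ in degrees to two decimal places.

sin δ = sin ε · sin λ_s = sin 23.44° × sin 229.4° = -0.302029.
δ = arcsin(-0.302029) = -17.58°.

δ = -17.58°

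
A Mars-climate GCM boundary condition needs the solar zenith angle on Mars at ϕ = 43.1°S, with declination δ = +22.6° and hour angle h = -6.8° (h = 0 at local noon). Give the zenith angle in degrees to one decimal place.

cos θ_z = sin ϕ sin δ + cos ϕ cos δ cos h = -0.262579 + 0.669351 = 0.406772.
θ_z = arccos(0.406772) = 66.0°.

θ_z = 66.0°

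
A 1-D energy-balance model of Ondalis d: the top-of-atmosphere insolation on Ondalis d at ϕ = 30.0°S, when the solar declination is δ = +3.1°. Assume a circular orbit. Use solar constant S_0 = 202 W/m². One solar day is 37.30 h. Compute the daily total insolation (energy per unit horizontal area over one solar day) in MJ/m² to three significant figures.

7.10 MJ/m²

cos h₀ = −tan(-30.0°) tan(+3.100°) = 0.0313, h₀ = 1.5395 rad.
Bracket: h₀ sin ϕ sin δ + cos ϕ cos δ sin h₀ = 1.5395×-0.50000×0.05408 + 0.86603×0.99854×0.99951 = -0.041628 + 0.864342 = 0.822714.
Q̄ = (S_0/π) × [bracket] = (202/π) × 0.822714 = 52.899 W/m².
Daily total = Q̄ × 37.30 h × 3600 s/h = 52.899 × 37.30 × 3600 / 10⁶ = 7.103 MJ/m².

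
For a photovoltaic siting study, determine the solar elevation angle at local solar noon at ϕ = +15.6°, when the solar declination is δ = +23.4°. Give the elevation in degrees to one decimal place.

82.2°

At local noon the hour angle is zero, so the zenith angle equals |ϕ − δ| = |+15.6° − (+23.400°)| = 7.800°.
Elevation = 90° − 7.800° = 82.2°.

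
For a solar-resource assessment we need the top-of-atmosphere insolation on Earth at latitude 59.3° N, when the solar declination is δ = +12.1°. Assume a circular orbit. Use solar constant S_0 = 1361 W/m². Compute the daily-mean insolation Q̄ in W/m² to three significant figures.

Q̄ ≈ 353 W/m²

cos h₀ = −tan(+59.3°) tan(+12.100°) = -0.3611, h₀ = 1.9402 rad.
Bracket: h₀ sin ϕ sin δ + cos ϕ cos δ sin h₀ = 1.9402×0.85985×0.20962 + 0.51054×0.97778×0.93254 = 0.349705 + 0.465520 = 0.815225.
Q̄ = (S_0/π) × [bracket] = (1361/π) × 0.815225 = 353.2 W/m².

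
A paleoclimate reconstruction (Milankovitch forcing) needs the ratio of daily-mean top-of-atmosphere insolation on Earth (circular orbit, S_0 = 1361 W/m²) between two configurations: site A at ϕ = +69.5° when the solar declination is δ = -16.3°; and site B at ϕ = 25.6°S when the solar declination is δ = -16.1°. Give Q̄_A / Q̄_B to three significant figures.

— Configuration A (ϕ=+69.5°):
cos h₀ = −tan(+69.5°) tan(-16.300°) = 0.7821, h₀ = 0.6727 rad.
Bracket: h₀ sin ϕ sin δ + cos ϕ cos δ sin h₀ = 0.6727×0.93667×-0.28067 + 0.35021×0.95981×0.62314 = -0.176850 + 0.209459 = 0.032609.
Q̄ = (S_0/π) × [bracket] = (1361/π) × 0.032609 = 14.127 W/m².
— Configuration B (ϕ=-25.6°):
cos h₀ = −tan(-25.6°) tan(-16.100°) = -0.1383, h₀ = 1.7095 rad.
Bracket: h₀ sin ϕ sin δ + cos ϕ cos δ sin h₀ = 1.7095×-0.43209×-0.27731 + 0.90183×0.96078×0.99039 = 0.204837 + 0.858134 = 1.062971.
Q̄ = (S_0/π) × [bracket] = (1361/π) × 1.062971 = 460.50 W/m².
Ratio Q̄_A / Q̄_B = 14.127 / 460.50 = 0.03068.

Q̄_A / Q̄_B ≈ 0.0307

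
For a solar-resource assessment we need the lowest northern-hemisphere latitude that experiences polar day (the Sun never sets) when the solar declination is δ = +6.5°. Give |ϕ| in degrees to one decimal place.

|ϕ| = 83.5°

Polar day requires cos h₀ = −tan ϕ tan δ ≤ −1, i.e. tan ϕ tan δ ≥ 1.
The boundary is |tan ϕ| · |tan δ| = 1, so |ϕ| = 90° − |δ| = 90° − 6.5° = 83.5° in the northern hemisphere.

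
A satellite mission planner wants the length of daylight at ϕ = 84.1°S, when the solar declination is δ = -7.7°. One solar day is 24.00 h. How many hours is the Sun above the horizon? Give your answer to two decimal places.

Sunrise equation: cos h₀ = −tan ϕ · tan δ = -1.3084 ≤ −1, so the Sun never sets (polar day) and h₀ = π.
Daylight = 2h₀/(2π) × 24.00 h = (3.1416/π) × 24.00 = 24.00 h.

24.00 h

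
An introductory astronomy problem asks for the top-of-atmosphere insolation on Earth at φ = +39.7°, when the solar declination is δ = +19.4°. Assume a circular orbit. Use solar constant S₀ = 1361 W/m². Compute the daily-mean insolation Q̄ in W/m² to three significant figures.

cos H₀ = −tan(+39.7°) tan(+19.400°) = -0.2924, H₀ = 1.8675 rad.
Bracket: H₀ sin φ sin δ + cos φ cos δ sin H₀ = 1.8675×0.63877×0.33216 + 0.76940×0.94322×0.95631 = 0.396235 + 0.694007 = 1.090242.
Q̄ = (S₀/π) × [bracket] = (1361/π) × 1.090242 = 472.3 W/m².

Q̄ ≈ 472 W/m²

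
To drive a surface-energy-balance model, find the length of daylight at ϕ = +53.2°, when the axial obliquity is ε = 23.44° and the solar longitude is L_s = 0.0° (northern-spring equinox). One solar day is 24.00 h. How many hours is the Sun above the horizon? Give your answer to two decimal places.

Solar declination: sin δ = sin ε · sin L_s = sin 23.44° × sin 0.0° = 0.00000, so δ = +0.000°.
cos h₀ = −tan ϕ · tan δ = −tan(+53.2°) × tan(+0.000°) = -0.0000, so h₀ = 1.5708 rad = 90.00°.
Daylight = 2h₀/(2π) × 24.00 h = (1.5708/π) × 24.00 = 12.00 h.

12.00 h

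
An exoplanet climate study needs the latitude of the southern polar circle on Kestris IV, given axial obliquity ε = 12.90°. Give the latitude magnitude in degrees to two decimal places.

77.10°

The polar circle is the lowest latitude that experiences at least one full rotation of continuous darkness at the northern-summer solstice; it lies at |φ| = 90° − ε = 90° − 12.90° = 77.10°.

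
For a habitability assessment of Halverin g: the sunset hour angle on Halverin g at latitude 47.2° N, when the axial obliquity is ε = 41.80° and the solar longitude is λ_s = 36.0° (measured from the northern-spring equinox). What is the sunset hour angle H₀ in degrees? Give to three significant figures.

Solar declination: sin δ = sin ε · sin λ_s = sin 41.80° × sin 36.0° = 0.39178, so δ = +23.065°.
cos H₀ = −tan φ · tan δ = −tan(+47.2°) × tan(+23.065°) = -0.4598, so H₀ = 2.0486 rad = 117.38°.

H₀ = 117°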